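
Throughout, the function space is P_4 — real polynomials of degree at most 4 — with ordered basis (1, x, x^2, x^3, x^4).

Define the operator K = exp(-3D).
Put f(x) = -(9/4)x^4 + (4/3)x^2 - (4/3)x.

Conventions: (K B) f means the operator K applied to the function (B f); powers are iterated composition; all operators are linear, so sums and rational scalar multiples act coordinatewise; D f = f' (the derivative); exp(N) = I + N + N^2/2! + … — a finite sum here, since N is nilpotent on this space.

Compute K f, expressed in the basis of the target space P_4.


order-1 term: 27x^3 - 8x + 4
order-2 term: -(243/2)x^2 + 12
order-3 term: 243x
order-4 term: -729/4
the series for exp(-3D) f terminates at order 4
exp(-3D) f = -(9/4)x^4 + 27x^3 - (721/6)x^2 + (701/3)x - 665/4

g(x) = -(9/4)x^4 + 27x^3 - (721/6)x^2 + (701/3)x - 665/4


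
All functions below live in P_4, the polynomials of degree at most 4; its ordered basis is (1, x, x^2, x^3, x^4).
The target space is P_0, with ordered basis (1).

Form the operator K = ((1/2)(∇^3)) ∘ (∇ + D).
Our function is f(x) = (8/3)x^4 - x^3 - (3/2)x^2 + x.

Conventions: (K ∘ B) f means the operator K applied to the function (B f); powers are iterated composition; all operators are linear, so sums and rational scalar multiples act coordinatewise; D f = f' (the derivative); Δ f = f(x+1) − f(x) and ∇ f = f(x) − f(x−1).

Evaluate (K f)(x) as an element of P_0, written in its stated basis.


∇ f = (32/3)x^3 - 19x^2 + (32/3)x - 7/6
D f = (32/3)x^3 - 3x^2 - 3x + 1
(∇ + D) f = (64/3)x^3 - 22x^2 + (23/3)x - 1/6
∇ (∇ + D) f = 64x^2 - 108x + 51
∇ ∇ (∇ + D) f = 128x - 172
∇ ∇ ∇ (∇ + D) f = 128
((1/2)(∇^3)) (∇ + D) f = 64

g(x) = 64


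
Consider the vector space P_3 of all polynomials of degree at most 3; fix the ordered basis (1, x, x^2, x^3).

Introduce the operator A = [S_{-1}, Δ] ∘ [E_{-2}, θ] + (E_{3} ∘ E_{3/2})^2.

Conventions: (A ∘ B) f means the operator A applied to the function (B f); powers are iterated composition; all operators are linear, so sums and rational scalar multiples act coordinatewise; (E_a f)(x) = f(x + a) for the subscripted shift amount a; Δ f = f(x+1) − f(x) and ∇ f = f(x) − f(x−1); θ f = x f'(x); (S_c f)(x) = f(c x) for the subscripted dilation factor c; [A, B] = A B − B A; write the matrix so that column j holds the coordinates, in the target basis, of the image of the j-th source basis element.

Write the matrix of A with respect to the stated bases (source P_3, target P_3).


image of 1: 1
image of x: x + 9
image of x^2: x^2 + 18x + 73
image of x^3: x^3 + 27x^2 + 267x + 777
each image's coordinates form column j of the matrix

the matrix is [[1, 9, 73, 777]; [0, 1, 18, 267]; [0, 0, 1, 27]; [0, 0, 0, 1]] (rows listed top to bottom)


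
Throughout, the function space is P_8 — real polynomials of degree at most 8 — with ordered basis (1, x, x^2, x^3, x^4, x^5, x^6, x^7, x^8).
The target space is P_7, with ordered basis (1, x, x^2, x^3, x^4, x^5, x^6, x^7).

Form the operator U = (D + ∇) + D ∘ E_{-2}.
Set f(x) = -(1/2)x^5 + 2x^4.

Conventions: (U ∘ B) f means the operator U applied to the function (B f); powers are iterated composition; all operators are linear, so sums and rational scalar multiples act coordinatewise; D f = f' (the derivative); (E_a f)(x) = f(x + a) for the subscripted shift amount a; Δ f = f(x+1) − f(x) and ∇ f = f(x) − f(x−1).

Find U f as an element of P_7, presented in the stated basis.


the result is g(x) = -(15/2)x^4 + 49x^3 - 125x^2 + (373/2)x - 213/2

D f = -(5/2)x^4 + 8x^3
∇ f = -(5/2)x^4 + 13x^3 - 17x^2 + (21/2)x - 5/2
(D + ∇) f = -5x^4 + 21x^3 - 17x^2 + (21/2)x - 5/2
E_{-2} f = -(1/2)x^5 + 7x^4 - 36x^3 + 88x^2 - 104x + 48
D E_{-2} f = -(5/2)x^4 + 28x^3 - 108x^2 + 176x - 104
((D + ∇) + D ∘ E_{-2}) f = -(15/2)x^4 + 49x^3 - 125x^2 + (373/2)x - 213/2


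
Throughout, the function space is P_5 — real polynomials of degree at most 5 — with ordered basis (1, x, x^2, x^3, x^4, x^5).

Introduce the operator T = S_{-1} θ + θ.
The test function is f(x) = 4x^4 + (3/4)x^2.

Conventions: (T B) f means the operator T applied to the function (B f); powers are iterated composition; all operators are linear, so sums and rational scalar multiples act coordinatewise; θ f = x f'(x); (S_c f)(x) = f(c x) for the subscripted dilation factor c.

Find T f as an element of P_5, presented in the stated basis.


the result is g(x) = 32x^4 + 3x^2

θ f = 16x^4 + (3/2)x^2
S_{-1} θ f = 16x^4 + (3/2)x^2
θ f = 16x^4 + (3/2)x^2
(S_{-1} θ + θ) f = 32x^4 + 3x^2


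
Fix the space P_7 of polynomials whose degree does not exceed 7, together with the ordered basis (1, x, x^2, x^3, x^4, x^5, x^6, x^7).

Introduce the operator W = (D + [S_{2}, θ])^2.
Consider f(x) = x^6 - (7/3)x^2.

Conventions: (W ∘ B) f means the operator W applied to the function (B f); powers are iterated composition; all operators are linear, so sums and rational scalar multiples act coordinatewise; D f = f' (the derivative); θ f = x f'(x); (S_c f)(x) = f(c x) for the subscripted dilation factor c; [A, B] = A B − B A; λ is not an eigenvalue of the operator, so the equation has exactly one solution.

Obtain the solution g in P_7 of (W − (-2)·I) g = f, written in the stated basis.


g(x) = (1/2)x^6 - (15/2)x^4 + (263/6)x^2 - 263/6

write g with unknown coordinates in the stated basis and equate coefficients in (W − (-2)·I) g = f
solving from the highest basis element down gives g = (1/2)x^6 - (15/2)x^4 + (263/6)x^2 - 263/6
check: W g = 15x^4 - 90x^2 + 263/3
so W g − (-2)·g = x^6 - (7/3)x^2 = f ✓


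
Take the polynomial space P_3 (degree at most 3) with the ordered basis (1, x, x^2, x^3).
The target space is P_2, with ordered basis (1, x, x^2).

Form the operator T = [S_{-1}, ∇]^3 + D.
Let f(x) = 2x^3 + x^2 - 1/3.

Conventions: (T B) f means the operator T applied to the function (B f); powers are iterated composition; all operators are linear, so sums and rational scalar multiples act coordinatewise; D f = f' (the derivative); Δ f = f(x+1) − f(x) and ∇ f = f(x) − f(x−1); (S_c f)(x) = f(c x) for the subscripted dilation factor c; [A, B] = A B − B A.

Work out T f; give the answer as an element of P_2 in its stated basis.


∇ f = 6x^2 - 4x + 1
S_{-1} ∇ f = 6x^2 + 4x + 1
S_{-1} f = -2x^3 + x^2 - 1/3
∇ S_{-1} f = -6x^2 + 8x - 3
[S_{-1}, ∇] f = 12x^2 - 4x + 4
∇ [S_{-1}, ∇] f = 24x - 16
S_{-1} ∇ [S_{-1}, ∇] f = -24x - 16
S_{-1} [S_{-1}, ∇] f = 12x^2 + 4x + 4
∇ S_{-1} [S_{-1}, ∇] f = 24x - 8
[S_{-1}, ∇] [S_{-1}, ∇] f = -48x - 8
∇ [S_{-1}, ∇] [S_{-1}, ∇] f = -48
S_{-1} ∇ [S_{-1}, ∇] [S_{-1}, ∇] f = -48
S_{-1} [S_{-1}, ∇] [S_{-1}, ∇] f = 48x - 8
∇ S_{-1} [S_{-1}, ∇] [S_{-1}, ∇] f = 48
[S_{-1}, ∇] [S_{-1}, ∇] [S_{-1}, ∇] f = -96
D f = 6x^2 + 2x
([S_{-1}, ∇]^3 + D) f = 6x^2 + 2x - 96

the result is g(x) = 6x^2 + 2x - 96


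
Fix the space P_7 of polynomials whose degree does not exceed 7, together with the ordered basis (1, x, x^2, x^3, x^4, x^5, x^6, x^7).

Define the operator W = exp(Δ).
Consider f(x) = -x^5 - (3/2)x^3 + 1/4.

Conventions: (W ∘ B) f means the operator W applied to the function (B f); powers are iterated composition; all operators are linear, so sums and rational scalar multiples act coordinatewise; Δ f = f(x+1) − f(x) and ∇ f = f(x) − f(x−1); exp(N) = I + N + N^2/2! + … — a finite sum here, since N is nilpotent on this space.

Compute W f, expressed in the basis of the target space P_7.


the result is g(x) = -x^5 - 5x^4 - (43/2)x^3 - (109/2)x^2 - 84x - 237/4

order-1 term: -5x^4 - 10x^3 - (29/2)x^2 - (19/2)x - 5/2
order-2 term: -10x^3 - 30x^2 - (79/2)x - 39/2
order-3 term: -10x^2 - 30x - 53/2
order-4 term: -5x - 10
order-5 term: -1
the series for exp(Δ) f terminates at order 5
exp(Δ) f = -x^5 - 5x^4 - (43/2)x^3 - (109/2)x^2 - 84x - 237/4


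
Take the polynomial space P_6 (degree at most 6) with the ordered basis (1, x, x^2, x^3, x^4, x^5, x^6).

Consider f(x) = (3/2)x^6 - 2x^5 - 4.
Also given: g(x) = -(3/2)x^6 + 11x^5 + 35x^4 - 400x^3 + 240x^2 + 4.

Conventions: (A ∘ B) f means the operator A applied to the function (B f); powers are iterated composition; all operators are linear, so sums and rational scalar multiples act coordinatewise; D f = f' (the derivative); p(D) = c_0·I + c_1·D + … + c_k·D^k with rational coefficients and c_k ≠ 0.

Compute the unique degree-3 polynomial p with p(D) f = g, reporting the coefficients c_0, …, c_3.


p(D) = -I + D + D^2 − 2·D^3, i.e. c_0 = -1, c_1 = 1, c_2 = 1, c_3 = -2

D^0 f = (3/2)x^6 - 2x^5 - 4
D^1 f = 9x^5 - 10x^4
D^2 f = 45x^4 - 40x^3
D^3 f = 180x^3 - 120x^2
matching coefficients of g against c_0 f + c_1 Df + … from the top degree down determines the c_i
solution: c_0 = -1, c_1 = 1, c_2 = 1, c_3 = -2


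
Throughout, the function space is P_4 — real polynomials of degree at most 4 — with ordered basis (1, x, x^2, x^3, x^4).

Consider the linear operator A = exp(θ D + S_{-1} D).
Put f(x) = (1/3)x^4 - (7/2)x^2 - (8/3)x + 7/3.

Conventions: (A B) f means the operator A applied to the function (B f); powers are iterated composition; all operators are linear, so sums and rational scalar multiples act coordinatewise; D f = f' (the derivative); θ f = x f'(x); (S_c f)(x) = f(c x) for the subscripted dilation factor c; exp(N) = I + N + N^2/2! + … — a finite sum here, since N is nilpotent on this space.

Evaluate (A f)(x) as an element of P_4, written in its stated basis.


the image equals g(x) = (1/3)x^4 + (8/3)x^3 + (17/2)x^2 - (8/3)x - 1/3

order-1 term: (8/3)x^3 - 8/3
order-2 term: 12x^2
the series for exp(θ D + S_{-1} D) f terminates at order 2
exp(θ D + S_{-1} D) f = (1/3)x^4 + (8/3)x^3 + (17/2)x^2 - (8/3)x - 1/3


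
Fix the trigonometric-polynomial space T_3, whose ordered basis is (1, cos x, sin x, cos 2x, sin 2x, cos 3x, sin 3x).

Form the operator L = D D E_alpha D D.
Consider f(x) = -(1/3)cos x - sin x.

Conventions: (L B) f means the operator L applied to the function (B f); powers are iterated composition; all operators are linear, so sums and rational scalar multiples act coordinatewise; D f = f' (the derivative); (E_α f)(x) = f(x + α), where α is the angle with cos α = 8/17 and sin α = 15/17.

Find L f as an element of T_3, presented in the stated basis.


the result is g(x) = -(53/51)cos x - (3/17)sin x

D f = -cos x + (1/3)sin x
D D f = (1/3)cos x + sin x
E_alpha D D f = (53/51)cos x + (3/17)sin x
D E_alpha D D f = (3/17)cos x - (53/51)sin x
D (D E_alpha D) D f = -(53/51)cos x - (3/17)sin x


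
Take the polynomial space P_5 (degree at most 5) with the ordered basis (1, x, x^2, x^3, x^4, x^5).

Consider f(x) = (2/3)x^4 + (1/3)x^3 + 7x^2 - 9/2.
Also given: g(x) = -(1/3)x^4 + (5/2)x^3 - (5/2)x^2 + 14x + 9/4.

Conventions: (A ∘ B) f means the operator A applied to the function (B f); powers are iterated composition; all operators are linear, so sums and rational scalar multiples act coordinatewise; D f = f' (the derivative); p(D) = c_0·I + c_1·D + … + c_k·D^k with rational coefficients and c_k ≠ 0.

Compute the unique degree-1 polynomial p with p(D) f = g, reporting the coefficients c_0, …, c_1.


c_0 = -1/2, c_1 = 1

D^0 f = (2/3)x^4 + (1/3)x^3 + 7x^2 - 9/2
D^1 f = (8/3)x^3 + x^2 + 14x
matching coefficients of g against c_0 f + c_1 Df + … from the top degree down determines the c_i
solution: c_0 = -1/2, c_1 = 1


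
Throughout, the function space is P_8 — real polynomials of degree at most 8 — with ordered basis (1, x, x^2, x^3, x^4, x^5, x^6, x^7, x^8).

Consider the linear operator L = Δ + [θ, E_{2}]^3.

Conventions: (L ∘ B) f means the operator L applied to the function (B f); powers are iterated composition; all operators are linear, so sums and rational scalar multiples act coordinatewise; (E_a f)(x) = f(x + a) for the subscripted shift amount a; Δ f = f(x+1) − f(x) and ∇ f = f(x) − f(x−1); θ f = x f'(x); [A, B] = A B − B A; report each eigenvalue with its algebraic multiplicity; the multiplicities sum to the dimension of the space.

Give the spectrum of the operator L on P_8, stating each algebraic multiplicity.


image of 1: 0
image of x: 1
image of x^2: 2x + 1
image of x^3: 3x^2 + 3x - 47
image of x^4: 4x^3 + 6x^2 - 188x - 1151
image of x^5: 5x^4 + 10x^3 - 470x^2 - 5755x - 17279
image of x^6: 6x^5 + 15x^4 - 940x^3 - 17265x^2 - 103674x - 207359
image of x^7: 7x^6 + 21x^5 - 1645x^4 - 40285x^3 - 362859x^2 - 1451513x - 2177279
image of x^8: 8x^7 + 28x^6 - 2632x^5 - 80570x^4 - 967624x^3 - 5806052x^2 - 17418232x - 20901887
the matrix is upper triangular; its diagonal is (0, 0, 0, 0, 0, 0, 0, 0, 0)
for a triangular matrix the eigenvalues are the diagonal entries, with algebraic multiplicity their repetition count

λ = 0 (multiplicity 9)


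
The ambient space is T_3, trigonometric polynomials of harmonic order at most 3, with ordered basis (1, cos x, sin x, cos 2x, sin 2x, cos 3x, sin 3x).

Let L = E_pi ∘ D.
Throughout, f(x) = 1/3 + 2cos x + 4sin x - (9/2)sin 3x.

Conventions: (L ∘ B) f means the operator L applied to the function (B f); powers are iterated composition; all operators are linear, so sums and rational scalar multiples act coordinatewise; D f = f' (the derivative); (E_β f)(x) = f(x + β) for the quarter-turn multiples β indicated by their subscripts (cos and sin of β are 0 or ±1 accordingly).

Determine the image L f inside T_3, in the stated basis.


the result is g(x) = -4cos x + 2sin x + (27/2)cos 3x

D f = 4cos x - 2sin x - (27/2)cos 3x
E_pi D f = -4cos x + 2sin x + (27/2)cos 3x


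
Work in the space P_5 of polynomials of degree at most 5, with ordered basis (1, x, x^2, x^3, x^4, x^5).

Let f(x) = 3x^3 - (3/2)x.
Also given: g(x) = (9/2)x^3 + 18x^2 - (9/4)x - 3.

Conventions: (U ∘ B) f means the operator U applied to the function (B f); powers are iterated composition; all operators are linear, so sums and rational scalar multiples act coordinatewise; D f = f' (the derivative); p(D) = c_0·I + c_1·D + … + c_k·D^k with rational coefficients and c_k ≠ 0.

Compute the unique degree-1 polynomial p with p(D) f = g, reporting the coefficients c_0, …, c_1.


c_0 = 3/2, c_1 = 2

D^0 f = 3x^3 - (3/2)x
D^1 f = 9x^2 - 3/2
matching coefficients of g against c_0 f + c_1 Df + … from the top degree down determines the c_i
solution: c_0 = 3/2, c_1 = 2


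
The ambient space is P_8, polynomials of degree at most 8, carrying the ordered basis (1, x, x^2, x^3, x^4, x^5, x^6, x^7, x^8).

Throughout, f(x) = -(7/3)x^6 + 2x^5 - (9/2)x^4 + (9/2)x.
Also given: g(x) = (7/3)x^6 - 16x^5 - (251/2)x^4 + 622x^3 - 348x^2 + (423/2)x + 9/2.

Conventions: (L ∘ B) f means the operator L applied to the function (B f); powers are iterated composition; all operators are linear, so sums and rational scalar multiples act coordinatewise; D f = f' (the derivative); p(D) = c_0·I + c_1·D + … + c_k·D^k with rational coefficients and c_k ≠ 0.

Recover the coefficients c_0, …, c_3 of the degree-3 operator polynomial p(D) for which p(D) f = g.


D^0 f = -(7/3)x^6 + 2x^5 - (9/2)x^4 + (9/2)x
D^1 f = -14x^5 + 10x^4 - 18x^3 + 9/2
D^2 f = -70x^4 + 40x^3 - 54x^2
D^3 f = -280x^3 + 120x^2 - 108x
matching coefficients of g against c_0 f + c_1 Df + … from the top degree down determines the c_i
solution: c_0 = -1, c_1 = 1, c_2 = 2, c_3 = -2

p(D) = -I + D + 2·D^2 − 2·D^3, i.e. c_0 = -1, c_1 = 1, c_2 = 2, c_3 = -2


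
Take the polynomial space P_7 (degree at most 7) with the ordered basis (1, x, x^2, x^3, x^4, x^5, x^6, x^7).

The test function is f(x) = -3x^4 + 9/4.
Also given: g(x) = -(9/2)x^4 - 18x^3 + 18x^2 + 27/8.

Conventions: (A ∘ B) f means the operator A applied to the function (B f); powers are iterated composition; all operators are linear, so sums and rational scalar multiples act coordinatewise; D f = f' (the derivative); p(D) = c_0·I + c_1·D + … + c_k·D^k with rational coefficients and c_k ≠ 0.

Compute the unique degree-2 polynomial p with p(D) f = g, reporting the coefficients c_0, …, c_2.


D^0 f = -3x^4 + 9/4
D^1 f = -12x^3
D^2 f = -36x^2
matching coefficients of g against c_0 f + c_1 Df + … from the top degree down determines the c_i
solution: c_0 = 3/2, c_1 = 3/2, c_2 = -1/2

c_0 = 3/2, c_1 = 3/2, c_2 = -1/2


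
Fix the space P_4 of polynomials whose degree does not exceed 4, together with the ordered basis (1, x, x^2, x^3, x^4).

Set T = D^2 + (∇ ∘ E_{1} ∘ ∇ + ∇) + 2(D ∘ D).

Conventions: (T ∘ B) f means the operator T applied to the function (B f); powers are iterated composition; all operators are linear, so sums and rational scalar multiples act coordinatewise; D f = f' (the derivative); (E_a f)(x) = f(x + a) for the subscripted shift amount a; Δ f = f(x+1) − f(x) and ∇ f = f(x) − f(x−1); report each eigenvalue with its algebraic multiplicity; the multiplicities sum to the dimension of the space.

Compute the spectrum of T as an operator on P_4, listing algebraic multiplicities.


λ = 0 (multiplicity 5)

image of 1: 0
image of x: 1
image of x^2: 2x + 7
image of x^3: 3x^2 + 21x + 1
image of x^4: 4x^3 + 42x^2 + 4x + 1
the matrix is upper triangular; its diagonal is (0, 0, 0, 0, 0)
for a triangular matrix the eigenvalues are the diagonal entries, with algebraic multiplicity their repetition count


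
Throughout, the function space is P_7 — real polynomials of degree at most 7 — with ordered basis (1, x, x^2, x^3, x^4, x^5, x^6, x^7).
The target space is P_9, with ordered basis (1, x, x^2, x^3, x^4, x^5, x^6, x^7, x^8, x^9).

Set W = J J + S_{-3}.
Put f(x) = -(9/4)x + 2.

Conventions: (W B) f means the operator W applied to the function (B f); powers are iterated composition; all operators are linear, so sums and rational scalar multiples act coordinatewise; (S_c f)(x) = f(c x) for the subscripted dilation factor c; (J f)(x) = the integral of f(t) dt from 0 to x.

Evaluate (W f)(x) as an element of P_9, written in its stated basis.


J f = -(9/8)x^2 + 2x
J J f = -(3/8)x^3 + x^2
S_{-3} f = (27/4)x + 2
(J J + S_{-3}) f = -(3/8)x^3 + x^2 + (27/4)x + 2

the image equals g(x) = -(3/8)x^3 + x^2 + (27/4)x + 2


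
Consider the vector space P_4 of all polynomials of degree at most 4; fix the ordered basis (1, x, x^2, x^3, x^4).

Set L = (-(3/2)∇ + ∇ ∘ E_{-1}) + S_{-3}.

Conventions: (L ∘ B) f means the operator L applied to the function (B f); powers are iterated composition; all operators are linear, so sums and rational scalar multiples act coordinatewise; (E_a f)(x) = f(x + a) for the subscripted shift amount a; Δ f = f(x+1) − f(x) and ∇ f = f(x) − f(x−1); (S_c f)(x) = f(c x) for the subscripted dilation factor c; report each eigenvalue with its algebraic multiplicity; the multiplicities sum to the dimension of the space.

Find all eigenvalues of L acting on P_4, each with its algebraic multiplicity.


λ = -27 (multiplicity 1), λ = -3 (multiplicity 1), λ = 1 (multiplicity 1), λ = 9 (multiplicity 1), λ = 81 (multiplicity 1)

image of 1: 1
image of x: -3x - 1/2
image of x^2: 9x^2 - x - 3/2
image of x^3: -27x^3 - (3/2)x^2 - (9/2)x + 11/2
image of x^4: 81x^4 - 2x^3 - 9x^2 + 22x - 27/2
the matrix is upper triangular; its diagonal is (1, -3, 9, -27, 81)
for a triangular matrix the eigenvalues are the diagonal entries, with algebraic multiplicity their repetition count


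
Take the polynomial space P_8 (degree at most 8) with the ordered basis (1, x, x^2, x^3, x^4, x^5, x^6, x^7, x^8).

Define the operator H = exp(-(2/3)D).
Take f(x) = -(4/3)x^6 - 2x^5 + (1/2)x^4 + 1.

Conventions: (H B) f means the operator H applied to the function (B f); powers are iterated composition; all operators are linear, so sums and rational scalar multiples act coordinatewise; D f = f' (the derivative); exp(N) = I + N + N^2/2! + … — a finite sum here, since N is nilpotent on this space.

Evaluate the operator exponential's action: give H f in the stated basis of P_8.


the image equals g(x) = -(4/3)x^6 + (10/3)x^5 - (31/18)x^4 - (188/81)x^3 + (268/81)x^2 - (368/243)x + 2723/2187

order-1 term: (16/3)x^5 + (20/3)x^4 - (4/3)x^3
order-2 term: -(80/9)x^4 - (80/9)x^3 + (4/3)x^2
order-3 term: (640/81)x^3 + (160/27)x^2 - (16/27)x
order-4 term: -(320/81)x^2 - (160/81)x + 8/81
order-5 term: (256/243)x + 64/243
order-6 term: -256/2187
the series for exp(-(2/3)D) f terminates at order 6
exp(-(2/3)D) f = -(4/3)x^6 + (10/3)x^5 - (31/18)x^4 - (188/81)x^3 + (268/81)x^2 - (368/243)x + 2723/2187


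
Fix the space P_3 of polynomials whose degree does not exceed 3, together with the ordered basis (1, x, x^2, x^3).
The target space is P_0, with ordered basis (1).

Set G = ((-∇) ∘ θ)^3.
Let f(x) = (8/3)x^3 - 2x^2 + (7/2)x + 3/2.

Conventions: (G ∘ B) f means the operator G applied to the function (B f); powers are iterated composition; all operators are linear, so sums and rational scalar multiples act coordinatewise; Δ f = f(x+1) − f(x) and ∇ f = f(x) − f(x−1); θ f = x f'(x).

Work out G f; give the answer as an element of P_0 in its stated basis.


the result is g(x) = -96

θ f = 8x^3 - 4x^2 + (7/2)x
∇ θ f = 24x^2 - 32x + 31/2
(-∇) θ f = -24x^2 + 32x - 31/2
θ ((-∇) ∘ θ) f = -48x^2 + 32x
∇ θ ((-∇) ∘ θ) f = -96x + 80
(-∇) θ ((-∇) ∘ θ) f = 96x - 80
θ ((-∇) ∘ θ) ((-∇) ∘ θ) f = 96x
∇ θ ((-∇) ∘ θ) ((-∇) ∘ θ) f = 96
(-∇) θ ((-∇) ∘ θ) ((-∇) ∘ θ) f = -96


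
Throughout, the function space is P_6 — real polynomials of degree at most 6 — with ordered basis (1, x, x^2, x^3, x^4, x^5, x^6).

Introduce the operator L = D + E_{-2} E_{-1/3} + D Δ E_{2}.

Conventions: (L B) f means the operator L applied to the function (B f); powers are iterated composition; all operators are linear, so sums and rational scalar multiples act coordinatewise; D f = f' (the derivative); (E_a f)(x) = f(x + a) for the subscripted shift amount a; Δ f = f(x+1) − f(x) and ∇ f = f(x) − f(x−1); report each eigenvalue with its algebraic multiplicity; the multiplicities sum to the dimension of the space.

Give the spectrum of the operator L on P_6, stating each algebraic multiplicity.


λ = 1 (multiplicity 7)

image of 1: 1
image of x: x - 4/3
image of x^2: x^2 - (8/3)x + 67/9
image of x^3: x^3 - 4x^2 + (67/3)x + 62/27
image of x^4: x^4 - (16/3)x^3 + (134/3)x^2 + (248/27)x + 8557/81
image of x^5: x^5 - (20/3)x^4 + (670/9)x^3 + (620/27)x^2 + (42785/81)x + 62168/243
image of x^6: x^6 - 8x^5 + (335/3)x^4 + (1240/27)x^3 + (42785/27)x^2 + (124336/81)x + 1040563/729
the matrix is upper triangular; its diagonal is (1, 1, 1, 1, 1, 1, 1)
for a triangular matrix the eigenvalues are the diagonal entries, with algebraic multiplicity their repetition count


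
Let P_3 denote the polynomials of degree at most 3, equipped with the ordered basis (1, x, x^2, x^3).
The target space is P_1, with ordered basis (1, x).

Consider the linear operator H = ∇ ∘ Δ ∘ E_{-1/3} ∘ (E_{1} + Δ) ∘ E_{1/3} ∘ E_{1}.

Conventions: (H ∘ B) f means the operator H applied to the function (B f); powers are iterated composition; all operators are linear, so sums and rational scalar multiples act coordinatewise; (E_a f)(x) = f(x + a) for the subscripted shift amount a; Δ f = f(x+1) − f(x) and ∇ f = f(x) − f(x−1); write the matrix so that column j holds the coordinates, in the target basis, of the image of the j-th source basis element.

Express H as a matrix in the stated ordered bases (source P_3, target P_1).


image of 1: 0
image of x: 0
image of x^2: 2
image of x^3: 6x + 18
each image's coordinates form column j of the matrix

the matrix is [[0, 0, 2, 18]; [0, 0, 0, 6]] (rows listed top to bottom)


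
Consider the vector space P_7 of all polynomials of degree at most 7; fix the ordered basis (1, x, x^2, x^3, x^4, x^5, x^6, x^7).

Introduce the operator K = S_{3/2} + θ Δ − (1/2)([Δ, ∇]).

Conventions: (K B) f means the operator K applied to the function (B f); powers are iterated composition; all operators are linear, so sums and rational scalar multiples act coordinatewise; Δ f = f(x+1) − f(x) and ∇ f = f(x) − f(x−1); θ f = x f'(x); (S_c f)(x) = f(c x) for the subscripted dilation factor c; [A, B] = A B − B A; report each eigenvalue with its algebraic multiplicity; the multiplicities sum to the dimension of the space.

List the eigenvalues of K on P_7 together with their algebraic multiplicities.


image of 1: 1
image of x: (3/2)x
image of x^2: (9/4)x^2 + 2x
image of x^3: (27/8)x^3 + 6x^2 + 3x
image of x^4: (81/16)x^4 + 12x^3 + 12x^2 + 4x
image of x^5: (243/32)x^5 + 20x^4 + 30x^3 + 20x^2 + 5x
image of x^6: (729/64)x^6 + 30x^5 + 60x^4 + 60x^3 + 30x^2 + 6x
image of x^7: (2187/128)x^7 + 42x^6 + 105x^5 + 140x^4 + 105x^3 + 42x^2 + 7x
the matrix is upper triangular; its diagonal is (1, 3/2, 9/4, 27/8, 81/16, 243/32, 729/64, 2187/128)
for a triangular matrix the eigenvalues are the diagonal entries, with algebraic multiplicity their repetition count

λ = 1 (multiplicity 1), λ = 3/2 (multiplicity 1), λ = 9/4 (multiplicity 1), λ = 27/8 (multiplicity 1), λ = 81/16 (multiplicity 1), λ = 243/32 (multiplicity 1), λ = 729/64 (multiplicity 1), λ = 2187/128 (multiplicity 1)


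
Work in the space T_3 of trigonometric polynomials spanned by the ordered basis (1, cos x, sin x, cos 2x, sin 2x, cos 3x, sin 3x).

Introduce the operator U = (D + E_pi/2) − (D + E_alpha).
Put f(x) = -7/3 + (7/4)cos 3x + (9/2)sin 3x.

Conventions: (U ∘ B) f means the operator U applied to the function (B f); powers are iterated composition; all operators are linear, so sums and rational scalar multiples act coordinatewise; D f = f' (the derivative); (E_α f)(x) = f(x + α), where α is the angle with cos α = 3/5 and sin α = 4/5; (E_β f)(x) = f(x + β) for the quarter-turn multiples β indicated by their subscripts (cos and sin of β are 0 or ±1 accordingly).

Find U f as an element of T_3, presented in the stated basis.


D f = (27/2)cos 3x - (21/4)sin 3x
E_pi/2 f = -7/3 - (9/2)cos 3x + (7/4)sin 3x
(D + E_pi/2) f = -7/3 + 9cos 3x - (7/2)sin 3x
D f = (27/2)cos 3x - (21/4)sin 3x
E_alpha f = -7/3 - (27/500)cos 3x - (1207/250)sin 3x
(D + E_alpha) f = -7/3 + (6723/500)cos 3x - (5039/500)sin 3x
(-(D + E_alpha)) f = 7/3 - (6723/500)cos 3x + (5039/500)sin 3x
((D + E_pi/2) − (D + E_alpha)) f = -(2223/500)cos 3x + (3289/500)sin 3x

g(x) = -(2223/500)cos 3x + (3289/500)sin 3x


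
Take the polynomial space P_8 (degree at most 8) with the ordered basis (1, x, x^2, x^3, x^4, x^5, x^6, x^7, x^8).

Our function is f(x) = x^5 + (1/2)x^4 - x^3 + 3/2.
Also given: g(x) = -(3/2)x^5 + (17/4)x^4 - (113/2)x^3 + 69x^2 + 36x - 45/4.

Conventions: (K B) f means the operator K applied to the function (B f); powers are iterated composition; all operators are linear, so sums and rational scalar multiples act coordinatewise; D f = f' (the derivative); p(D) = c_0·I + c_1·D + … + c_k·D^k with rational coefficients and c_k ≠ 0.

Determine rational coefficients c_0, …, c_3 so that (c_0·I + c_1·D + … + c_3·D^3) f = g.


D^0 f = x^5 + (1/2)x^4 - x^3 + 3/2
D^1 f = 5x^4 + 2x^3 - 3x^2
D^2 f = 20x^3 + 6x^2 - 6x
D^3 f = 60x^2 + 12x - 6
matching coefficients of g against c_0 f + c_1 Df + … from the top degree down determines the c_i
solution: c_0 = -3/2, c_1 = 1, c_2 = -3, c_3 = 3/2

p(D) = -(3/2)·I + D − 3·D^2 + (3/2)·D^3, i.e. c_0 = -3/2, c_1 = 1, c_2 = -3, c_3 = 3/2


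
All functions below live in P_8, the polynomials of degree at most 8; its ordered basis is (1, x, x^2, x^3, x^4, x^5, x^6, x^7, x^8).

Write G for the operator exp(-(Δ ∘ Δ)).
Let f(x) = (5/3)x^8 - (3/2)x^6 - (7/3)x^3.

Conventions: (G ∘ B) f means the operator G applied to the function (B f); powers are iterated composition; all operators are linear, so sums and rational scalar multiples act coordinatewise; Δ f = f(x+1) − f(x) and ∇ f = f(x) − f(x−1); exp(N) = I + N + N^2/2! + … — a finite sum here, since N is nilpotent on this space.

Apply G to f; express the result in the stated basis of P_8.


the result is g(x) = (5/3)x^8 - (569/6)x^6 - 560x^5 - (565/3)x^4 + (25733/3)x^3 + (83855/3)x^2 + 19924x - 53059/3

order-1 term: -(280/3)x^6 - 560x^5 - (4765/3)x^4 - 2620x^3 - (7735/3)x^2 - 1396x - 949/3
order-2 term: 1400x^4 + 11200x^3 + 36130x^2 + 54920x + 32850
order-3 term: -5600x^2 - 33600x - 53020
order-4 term: 2800
the series for exp(-(Δ ∘ Δ)) f terminates at order 4
exp(-(Δ ∘ Δ)) f = (5/3)x^8 - (569/6)x^6 - 560x^5 - (565/3)x^4 + (25733/3)x^3 + (83855/3)x^2 + 19924x - 53059/3


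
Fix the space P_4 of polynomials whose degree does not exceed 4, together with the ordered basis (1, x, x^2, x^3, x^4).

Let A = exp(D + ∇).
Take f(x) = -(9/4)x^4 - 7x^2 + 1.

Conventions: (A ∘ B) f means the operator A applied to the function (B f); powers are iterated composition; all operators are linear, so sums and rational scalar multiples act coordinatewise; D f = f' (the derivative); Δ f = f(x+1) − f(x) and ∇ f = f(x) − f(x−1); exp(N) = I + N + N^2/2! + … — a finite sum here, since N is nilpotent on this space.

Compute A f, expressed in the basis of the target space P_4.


the image equals g(x) = -(9/4)x^4 - 18x^3 - (95/2)x^2 - 55x - 49/2

order-1 term: -18x^3 + (27/2)x^2 - 37x + 37/4
order-2 term: -54x^2 + 54x - 211/4
order-3 term: -72x + 54
order-4 term: -36
the series for exp(D + ∇) f terminates at order 4
exp(D + ∇) f = -(9/4)x^4 - 18x^3 - (95/2)x^2 - 55x - 49/2


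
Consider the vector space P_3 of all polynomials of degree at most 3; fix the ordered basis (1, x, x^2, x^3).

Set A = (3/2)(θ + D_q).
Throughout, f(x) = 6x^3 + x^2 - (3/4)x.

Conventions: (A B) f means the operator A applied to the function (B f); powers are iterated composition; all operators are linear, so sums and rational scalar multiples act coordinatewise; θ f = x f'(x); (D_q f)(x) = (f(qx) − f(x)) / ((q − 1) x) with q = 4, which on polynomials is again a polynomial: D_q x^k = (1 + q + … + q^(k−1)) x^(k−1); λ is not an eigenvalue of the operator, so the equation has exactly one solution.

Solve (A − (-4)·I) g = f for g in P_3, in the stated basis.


write g with unknown coordinates in the stated basis and equate coefficients in (A − (-4)·I) g = f
solving from the highest basis element down gives g = (12/17)x^3 - (361/119)x^2 + (10473/2618)x - 31419/20944
check: A g = (54/17)x^3 + (1563/119)x^2 - (87711/5236)x + 31419/5236
so A g − (-4)·g = 6x^3 + x^2 - (3/4)x = f ✓

the result is g(x) = (12/17)x^3 - (361/119)x^2 + (10473/2618)x - 31419/20944


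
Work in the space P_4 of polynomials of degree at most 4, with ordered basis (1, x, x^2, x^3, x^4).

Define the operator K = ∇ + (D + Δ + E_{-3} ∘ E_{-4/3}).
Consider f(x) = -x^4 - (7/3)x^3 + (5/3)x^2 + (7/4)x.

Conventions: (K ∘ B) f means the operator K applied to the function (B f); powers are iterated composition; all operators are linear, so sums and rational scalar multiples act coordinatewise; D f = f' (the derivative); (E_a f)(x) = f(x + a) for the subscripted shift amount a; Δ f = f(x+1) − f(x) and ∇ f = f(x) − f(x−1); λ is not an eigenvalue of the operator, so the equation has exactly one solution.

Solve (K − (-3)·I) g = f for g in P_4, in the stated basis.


write g with unknown coordinates in the stated basis and equate coefficients in (K − (-3)·I) g = f
solving from the highest basis element down gives g = -(1/4)x^4 - (11/12)x^3 + (157/24)x^2 - (461/216)x - 71467/2592
check: K g = -(1/4)x^4 + (5/12)x^3 - (431/24)x^2 + (587/72)x + 71467/864
so K g − (-3)·g = -x^4 - (7/3)x^3 + (5/3)x^2 + (7/4)x = f ✓

the result is g(x) = -(1/4)x^4 - (11/12)x^3 + (157/24)x^2 - (461/216)x - 71467/2592


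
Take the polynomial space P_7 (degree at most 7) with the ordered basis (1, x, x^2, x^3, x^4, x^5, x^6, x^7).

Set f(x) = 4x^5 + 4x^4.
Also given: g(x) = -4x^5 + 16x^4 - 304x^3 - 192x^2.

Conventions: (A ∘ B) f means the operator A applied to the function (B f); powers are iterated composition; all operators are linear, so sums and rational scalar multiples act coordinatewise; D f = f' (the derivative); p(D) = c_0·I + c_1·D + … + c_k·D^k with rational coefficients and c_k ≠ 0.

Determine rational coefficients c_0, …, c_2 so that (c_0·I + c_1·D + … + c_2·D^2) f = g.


D^0 f = 4x^5 + 4x^4
D^1 f = 20x^4 + 16x^3
D^2 f = 80x^3 + 48x^2
matching coefficients of g against c_0 f + c_1 Df + … from the top degree down determines the c_i
solution: c_0 = -1, c_1 = 1, c_2 = -4

c_0 = -1, c_1 = 1, c_2 = -4


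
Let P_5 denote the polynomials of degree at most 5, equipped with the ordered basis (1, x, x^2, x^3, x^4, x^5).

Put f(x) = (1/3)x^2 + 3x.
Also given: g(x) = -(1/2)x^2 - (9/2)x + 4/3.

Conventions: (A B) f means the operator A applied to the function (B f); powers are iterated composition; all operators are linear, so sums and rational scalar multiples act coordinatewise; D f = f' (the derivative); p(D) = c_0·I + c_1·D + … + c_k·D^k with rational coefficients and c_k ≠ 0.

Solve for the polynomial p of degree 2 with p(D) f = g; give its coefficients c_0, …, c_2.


p(D) = -(3/2)·I + 2·D^2, i.e. c_0 = -3/2, c_1 = 0, c_2 = 2

D^0 f = (1/3)x^2 + 3x
D^1 f = (2/3)x + 3
D^2 f = 2/3
matching coefficients of g against c_0 f + c_1 Df + … from the top degree down determines the c_i
solution: c_0 = -3/2, c_1 = 0, c_2 = 2


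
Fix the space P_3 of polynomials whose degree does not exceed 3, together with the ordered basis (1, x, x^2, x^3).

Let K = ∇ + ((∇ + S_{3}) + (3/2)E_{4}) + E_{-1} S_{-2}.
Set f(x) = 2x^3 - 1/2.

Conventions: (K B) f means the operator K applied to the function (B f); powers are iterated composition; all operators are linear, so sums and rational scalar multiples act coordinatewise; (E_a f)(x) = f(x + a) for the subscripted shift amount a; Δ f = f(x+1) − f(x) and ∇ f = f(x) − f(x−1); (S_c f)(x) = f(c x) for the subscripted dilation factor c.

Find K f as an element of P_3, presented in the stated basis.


the image equals g(x) = 41x^3 + 96x^2 + 84x + 841/4

∇ f = 6x^2 - 6x + 2
∇ f = 6x^2 - 6x + 2
S_{3} f = 54x^3 - 1/2
(∇ + S_{3}) f = 54x^3 + 6x^2 - 6x + 3/2
E_{4} f = 2x^3 + 24x^2 + 96x + 255/2
((3/2)E_{4}) f = 3x^3 + 36x^2 + 144x + 765/4
((∇ + S_{3}) + (3/2)E_{4}) f = 57x^3 + 42x^2 + 138x + 771/4
S_{-2} f = -16x^3 - 1/2
E_{-1} S_{-2} f = -16x^3 + 48x^2 - 48x + 31/2
(∇ + ((∇ + S_{3}) + (3/2)E_{4}) + E_{-1} S_{-2}) f = 41x^3 + 96x^2 + 84x + 841/4


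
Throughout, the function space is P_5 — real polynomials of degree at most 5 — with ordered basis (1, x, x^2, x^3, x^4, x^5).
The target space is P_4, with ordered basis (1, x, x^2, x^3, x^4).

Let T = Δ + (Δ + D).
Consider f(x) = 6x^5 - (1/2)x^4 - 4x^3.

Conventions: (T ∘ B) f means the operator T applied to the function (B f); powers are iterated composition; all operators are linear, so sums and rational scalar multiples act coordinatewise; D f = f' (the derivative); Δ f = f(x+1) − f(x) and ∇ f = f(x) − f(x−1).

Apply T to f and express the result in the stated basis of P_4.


Δ f = 30x^4 + 58x^3 + 45x^2 + 16x + 3/2
Δ f = 30x^4 + 58x^3 + 45x^2 + 16x + 3/2
D f = 30x^4 - 2x^3 - 12x^2
(Δ + D) f = 60x^4 + 56x^3 + 33x^2 + 16x + 3/2
(Δ + (Δ + D)) f = 90x^4 + 114x^3 + 78x^2 + 32x + 3

the image equals g(x) = 90x^4 + 114x^3 + 78x^2 + 32x + 3


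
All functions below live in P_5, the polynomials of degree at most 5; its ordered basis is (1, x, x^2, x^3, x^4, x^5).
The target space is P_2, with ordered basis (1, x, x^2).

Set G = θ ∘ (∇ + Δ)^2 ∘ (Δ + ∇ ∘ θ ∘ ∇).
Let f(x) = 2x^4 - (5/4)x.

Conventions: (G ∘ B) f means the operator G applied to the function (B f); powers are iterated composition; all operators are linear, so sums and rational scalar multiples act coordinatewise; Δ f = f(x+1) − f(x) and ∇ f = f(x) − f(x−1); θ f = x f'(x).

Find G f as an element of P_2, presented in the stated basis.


Δ f = 8x^3 + 12x^2 + 8x + 3/4
∇ f = 8x^3 - 12x^2 + 8x - 13/4
θ ∇ f = 24x^3 - 24x^2 + 8x
∇ θ ∇ f = 72x^2 - 120x + 56
(Δ + ∇ ∘ θ ∘ ∇) f = 8x^3 + 84x^2 - 112x + 227/4
∇ (Δ + ∇ ∘ θ ∘ ∇) f = 24x^2 + 144x - 188
Δ (Δ + ∇ ∘ θ ∘ ∇) f = 24x^2 + 192x - 20
(∇ + Δ) (Δ + ∇ ∘ θ ∘ ∇) f = 48x^2 + 336x - 208
∇ (∇ + Δ) (Δ + ∇ ∘ θ ∘ ∇) f = 96x + 288
Δ (∇ + Δ) (Δ + ∇ ∘ θ ∘ ∇) f = 96x + 384
(∇ + Δ) (∇ + Δ) (Δ + ∇ ∘ θ ∘ ∇) f = 192x + 672
θ (∇ + Δ)^2 (Δ + ∇ ∘ θ ∘ ∇) f = 192x

g(x) = 192x


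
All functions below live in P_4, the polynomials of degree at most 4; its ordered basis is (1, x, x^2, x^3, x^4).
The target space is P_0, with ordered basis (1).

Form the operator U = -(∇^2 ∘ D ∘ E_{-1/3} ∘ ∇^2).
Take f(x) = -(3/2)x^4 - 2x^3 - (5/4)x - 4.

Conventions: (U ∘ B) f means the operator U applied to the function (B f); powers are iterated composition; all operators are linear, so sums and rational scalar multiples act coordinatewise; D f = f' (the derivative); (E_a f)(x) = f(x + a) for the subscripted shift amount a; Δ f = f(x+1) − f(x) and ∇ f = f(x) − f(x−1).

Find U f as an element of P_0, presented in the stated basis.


g(x) = 0

∇ f = -6x^3 + 3x^2 - 7/4
∇ ∇ f = -18x^2 + 24x - 9
E_{-1/3} ∇^2 f = -18x^2 + 36x - 19
D E_{-1/3} ∇^2 f = -36x + 36
∇ (D ∘ E_{-1/3}) ∇^2 f = -36
∇ ∇ (D ∘ E_{-1/3}) ∇^2 f = 0
(-(∇^2 ∘ D ∘ E_{-1/3} ∘ ∇^2)) f = 0


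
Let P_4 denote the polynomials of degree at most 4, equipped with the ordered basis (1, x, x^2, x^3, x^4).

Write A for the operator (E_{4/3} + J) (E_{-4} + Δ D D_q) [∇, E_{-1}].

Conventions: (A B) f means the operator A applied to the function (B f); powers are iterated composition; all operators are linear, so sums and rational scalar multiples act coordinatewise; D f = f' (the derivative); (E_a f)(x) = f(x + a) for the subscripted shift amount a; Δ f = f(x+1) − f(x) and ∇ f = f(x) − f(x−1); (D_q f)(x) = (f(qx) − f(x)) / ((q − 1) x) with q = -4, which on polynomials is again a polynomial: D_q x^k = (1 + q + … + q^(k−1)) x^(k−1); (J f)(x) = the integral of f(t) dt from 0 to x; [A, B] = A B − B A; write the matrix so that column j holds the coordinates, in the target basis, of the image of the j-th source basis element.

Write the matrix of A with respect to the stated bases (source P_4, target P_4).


the matrix is [[0, 0, 0, 0, 0]; [0, 0, 0, 0, 0]; [0, 0, 0, 0, 0]; [0, 0, 0, 0, 0]; [0, 0, 0, 0, 0]] (rows listed top to bottom)

image of 1: 0
image of x: 0
image of x^2: 0
image of x^3: 0
image of x^4: 0
each image's coordinates form column j of the matrix


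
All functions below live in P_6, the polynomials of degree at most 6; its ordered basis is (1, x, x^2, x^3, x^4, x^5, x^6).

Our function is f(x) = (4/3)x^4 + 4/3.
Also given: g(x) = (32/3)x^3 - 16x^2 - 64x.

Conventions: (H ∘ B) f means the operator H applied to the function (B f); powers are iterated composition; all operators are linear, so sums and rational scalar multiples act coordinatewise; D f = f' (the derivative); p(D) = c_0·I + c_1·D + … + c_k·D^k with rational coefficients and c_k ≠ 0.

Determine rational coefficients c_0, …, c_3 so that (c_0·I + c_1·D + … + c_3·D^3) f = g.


D^0 f = (4/3)x^4 + 4/3
D^1 f = (16/3)x^3
D^2 f = 16x^2
D^3 f = 32x
matching coefficients of g against c_0 f + c_1 Df + … from the top degree down determines the c_i
solution: c_0 = 0, c_1 = 2, c_2 = -1, c_3 = -2

p(D) = 2·D − D^2 − 2·D^3, i.e. c_0 = 0, c_1 = 2, c_2 = -1, c_3 = -2


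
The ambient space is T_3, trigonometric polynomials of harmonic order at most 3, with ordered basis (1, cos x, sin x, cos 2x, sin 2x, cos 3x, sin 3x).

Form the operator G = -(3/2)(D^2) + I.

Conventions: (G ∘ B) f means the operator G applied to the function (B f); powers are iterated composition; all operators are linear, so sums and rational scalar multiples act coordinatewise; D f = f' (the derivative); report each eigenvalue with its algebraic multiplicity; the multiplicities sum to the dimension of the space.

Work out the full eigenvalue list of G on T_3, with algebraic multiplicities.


λ = 1 (multiplicity 1), λ = 5/2 (multiplicity 2), λ = 7 (multiplicity 2), λ = 29/2 (multiplicity 2)

image of 1: 1
image of cos x: (5/2)cos x
image of sin x: (5/2)sin x
image of cos 2x: 7cos 2x
image of sin 2x: 7sin 2x
image of cos 3x: (29/2)cos 3x
image of sin 3x: (29/2)sin 3x
the matrix is diagonal; its diagonal is (1, 5/2, 5/2, 7, 7, 29/2, 29/2)
for a triangular matrix the eigenvalues are the diagonal entries, with algebraic multiplicity their repetition count
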